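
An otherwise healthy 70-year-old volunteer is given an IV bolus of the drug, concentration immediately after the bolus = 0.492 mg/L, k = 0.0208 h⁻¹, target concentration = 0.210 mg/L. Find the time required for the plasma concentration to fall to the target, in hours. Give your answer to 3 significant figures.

40.9 h

t = ln(C₀ / C) / k = ln(0.4920 / 0.210) / 0.02080
  = ln(2.343) / 0.02080 = 0.8514 / 0.02080 = 40.93 h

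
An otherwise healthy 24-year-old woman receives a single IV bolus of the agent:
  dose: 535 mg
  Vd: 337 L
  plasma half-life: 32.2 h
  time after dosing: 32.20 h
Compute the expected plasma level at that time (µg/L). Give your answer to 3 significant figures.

C₀ = Dose / Vd = 535.0 / 337 = 1.588 mg/L
k = ln2 / t½ = 0.693147 / 32.2 = 0.02153 h⁻¹
t / t½ = 32.20 / 32.2 = 1 half-lives
C = C₀ × (1/2)^1 = 1.588 × 0.5000 = 0.7940 mg/L
Convert: 0.7940 mg/L × 1000 = 794.0 µg/L

794 µg/L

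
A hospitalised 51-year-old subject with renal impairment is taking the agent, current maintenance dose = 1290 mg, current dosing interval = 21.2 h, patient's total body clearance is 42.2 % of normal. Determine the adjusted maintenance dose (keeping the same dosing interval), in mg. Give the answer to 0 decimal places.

544 mg

To keep the same average steady-state level, dosing rate must scale with clearance.
CL ratio = 42.2 / 100 = 0.4220
New dose (same interval) = 1290 × 0.4220 = 544.4 mg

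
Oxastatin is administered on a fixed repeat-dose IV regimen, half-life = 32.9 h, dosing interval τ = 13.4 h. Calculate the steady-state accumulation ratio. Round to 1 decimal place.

4.1

k = ln2 / t½ = 0.693147 / 32.9 = 0.02107 h⁻¹
e^(−kτ) = e^(−0.02107 × 13.4) = 0.7540
Accumulation ratio R = 1 / (1 − e^(−kτ)) = 1 / (1 − 0.7540) = 4.065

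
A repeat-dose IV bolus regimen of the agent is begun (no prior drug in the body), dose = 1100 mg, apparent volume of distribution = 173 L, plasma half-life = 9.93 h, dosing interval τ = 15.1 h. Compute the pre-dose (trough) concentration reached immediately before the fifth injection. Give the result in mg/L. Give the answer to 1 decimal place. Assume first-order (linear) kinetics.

C₀ per dose = Dose / Vd = 1100 / 173 = 6.358 mg/L
k = ln2 / t½ = 0.693147 / 9.93 = 0.06980 h⁻¹
Fraction remaining after one interval: r = e^(−kτ) = e^(−0.06980 × 15.1) = 0.3485
Before dose 5, 4 doses have been given (aged 1τ, 2τ, 3τ, 4τ).
C_trough = C₀ × (r + r² + … + r^4) = C₀ × r(1−r^4)/(1−r)
        = 6.358 × 0.3485 × (1 − 0.01475) / (1 − 0.3485) = 3.351 mg/L

3.4 mg/L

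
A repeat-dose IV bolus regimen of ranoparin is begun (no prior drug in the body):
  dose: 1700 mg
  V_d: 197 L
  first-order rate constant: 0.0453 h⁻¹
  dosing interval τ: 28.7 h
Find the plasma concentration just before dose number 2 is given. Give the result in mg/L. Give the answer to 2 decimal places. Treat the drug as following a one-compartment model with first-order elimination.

C₀ per dose = Dose / Vd = 1700 / 197 = 8.629 mg/L
Fraction remaining after one interval: r = e^(−kτ) = e^(−0.04530 × 28.7) = 0.2725
Before dose 2, 1 dose has been given (aged 1τ).
C_trough = C₀ × r = 8.629 × 0.2725 = 2.351 mg/L

2.35 mg/L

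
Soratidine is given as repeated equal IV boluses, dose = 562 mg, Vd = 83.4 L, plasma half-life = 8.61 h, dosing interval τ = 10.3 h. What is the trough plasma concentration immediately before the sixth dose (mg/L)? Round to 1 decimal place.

5.1 mg/L

C₀ per dose = Dose / Vd = 562 / 83.4 = 6.739 mg/L
k = ln2 / t½ = 0.693147 / 8.61 = 0.08050 h⁻¹
Fraction remaining after one interval: r = e^(−kτ) = e^(−0.08050 × 10.3) = 0.4364
Before dose 6, 5 doses have been given (aged 1τ, 2τ, 3τ, 4τ, 5τ).
C_trough = C₀ × (r + r² + … + r^5) = C₀ × r(1−r^5)/(1−r)
        = 6.739 × 0.4364 × (1 − 0.01583) / (1 − 0.4364) = 5.135 mg/L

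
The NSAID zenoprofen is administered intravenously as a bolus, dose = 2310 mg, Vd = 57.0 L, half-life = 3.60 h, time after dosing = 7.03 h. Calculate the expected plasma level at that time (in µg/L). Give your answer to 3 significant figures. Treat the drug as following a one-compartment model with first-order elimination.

C₀ = Dose / Vd = 2310 / 57.0 = 40.53 mg/L
k = ln2 / t½ = 0.693147 / 3.60 = 0.1925 h⁻¹
C = C₀ · e^(−k·t) = 40.53 × e^(−0.1925 × 7.03)
  = 40.53 × 0.2584 = 10.47 mg/L
Convert: 10.47 mg/L × 1000 = 10470 µg/L

10500 µg/L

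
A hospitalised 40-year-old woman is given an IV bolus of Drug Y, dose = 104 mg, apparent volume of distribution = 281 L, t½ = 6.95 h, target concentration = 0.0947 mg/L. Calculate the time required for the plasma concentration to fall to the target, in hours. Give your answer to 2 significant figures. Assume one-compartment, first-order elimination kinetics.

C₀ = Dose / Vd = 104.0 / 281 = 0.3701 mg/L
k = ln2 / t½ = 0.693147 / 6.95 = 0.09973 h⁻¹
t = ln(C₀ / C) / k = ln(0.3701 / 0.0947) / 0.09973
  = ln(3.908) / 0.09973 = 1.363 / 0.09973 = 13.67 h

14 h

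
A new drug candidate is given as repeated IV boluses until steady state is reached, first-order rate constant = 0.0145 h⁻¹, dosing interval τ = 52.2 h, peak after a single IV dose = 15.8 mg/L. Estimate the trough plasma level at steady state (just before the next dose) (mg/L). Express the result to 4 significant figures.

e^(−kτ) = e^(−0.01450 × 52.2) = 0.4691
Accumulation ratio R = 1 / (1 − e^(−kτ)) = 1 / (1 − 0.4691) = 1.884
Steady-state trough = C₀ × R × e^(−kτ) = 15.8 × 1.884 × 0.4691 = 13.96 mg/L

13.96 mg/L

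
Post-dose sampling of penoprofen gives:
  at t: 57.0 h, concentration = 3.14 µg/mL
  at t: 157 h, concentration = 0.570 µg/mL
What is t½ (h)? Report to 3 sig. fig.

40.6 h

k = ln(C₁/C₂) / (t₂ − t₁) = ln(3.14/0.570) / (157 − 57.0)
  = 1.706 / 100.0 = 0.01706 h⁻¹
t½ = ln2 / k = 0.693147 / 0.01706 = 40.63 h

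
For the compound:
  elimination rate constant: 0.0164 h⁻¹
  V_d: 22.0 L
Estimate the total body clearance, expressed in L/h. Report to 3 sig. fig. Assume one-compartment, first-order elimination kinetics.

0.361 L/h

CL = k × Vd = 0.0164 × 22.0 = 0.3608 L/h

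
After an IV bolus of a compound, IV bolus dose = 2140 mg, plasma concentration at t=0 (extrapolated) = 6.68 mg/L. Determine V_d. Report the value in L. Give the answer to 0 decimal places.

320 L

Vd = Dose / C₀ = 2140 / 6.68 = 320.4 L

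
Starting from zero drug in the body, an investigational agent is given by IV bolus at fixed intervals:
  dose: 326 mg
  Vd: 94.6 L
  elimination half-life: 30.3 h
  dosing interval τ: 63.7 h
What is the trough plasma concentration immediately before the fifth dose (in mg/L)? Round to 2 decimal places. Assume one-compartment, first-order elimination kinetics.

1.04 mg/L

C₀ per dose = Dose / Vd = 326 / 94.6 = 3.446 mg/L
k = ln2 / t½ = 0.693147 / 30.3 = 0.02288 h⁻¹
Fraction remaining after one interval: r = e^(−kτ) = e^(−0.02288 × 63.7) = 0.2328
Before dose 5, 4 doses have been given (aged 1τ, 2τ, 3τ, 4τ).
C_trough = C₀ × (r + r² + … + r^4) = C₀ × r(1−r^4)/(1−r)
        = 3.446 × 0.2328 × (1 − 0.002937) / (1 − 0.2328) = 1.043 mg/L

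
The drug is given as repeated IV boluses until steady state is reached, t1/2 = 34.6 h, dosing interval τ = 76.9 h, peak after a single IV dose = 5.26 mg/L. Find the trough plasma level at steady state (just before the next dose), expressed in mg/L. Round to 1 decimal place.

1.4 mg/L

k = ln2 / t½ = 0.693147 / 34.6 = 0.02003 h⁻¹
e^(−kτ) = e^(−0.02003 × 76.9) = 0.2143
Accumulation ratio R = 1 / (1 − e^(−kτ)) = 1 / (1 − 0.2143) = 1.273
Steady-state trough = C₀ × R × e^(−kτ) = 5.26 × 1.273 × 0.2143 = 1.435 mg/L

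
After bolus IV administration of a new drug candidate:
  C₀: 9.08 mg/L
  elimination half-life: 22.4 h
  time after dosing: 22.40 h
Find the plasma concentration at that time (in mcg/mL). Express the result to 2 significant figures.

4.5 mcg/mL

k = ln2 / t½ = 0.693147 / 22.4 = 0.03094 h⁻¹
t / t½ = 22.40 / 22.4 = 1 half-lives
C = C₀ × (1/2)^1 = 9.080 × 0.5000 = 4.540 mg/L
(4.540 mg/L = 4.540 mcg/mL)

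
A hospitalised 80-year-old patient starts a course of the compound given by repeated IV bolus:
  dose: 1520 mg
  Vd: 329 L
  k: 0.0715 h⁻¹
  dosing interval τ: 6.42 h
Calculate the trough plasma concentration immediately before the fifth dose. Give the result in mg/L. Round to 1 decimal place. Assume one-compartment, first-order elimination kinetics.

C₀ per dose = Dose / Vd = 1520 / 329 = 4.620 mg/L
Fraction remaining after one interval: r = e^(−kτ) = e^(−0.07150 × 6.42) = 0.6319
Before dose 5, 4 doses have been given (aged 1τ, 2τ, 3τ, 4τ).
C_trough = C₀ × (r + r² + … + r^4) = C₀ × r(1−r^4)/(1−r)
        = 4.620 × 0.6319 × (1 − 0.1594) / (1 − 0.6319) = 6.667 mg/L

6.7 mg/L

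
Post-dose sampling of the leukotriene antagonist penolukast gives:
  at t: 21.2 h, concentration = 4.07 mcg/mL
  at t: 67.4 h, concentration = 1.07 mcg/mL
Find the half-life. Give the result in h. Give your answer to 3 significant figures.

24.0 h

k = ln(C₁/C₂) / (t₂ − t₁) = ln(4.07/1.07) / (67.4 − 21.2)
  = 1.336 / 46.20 = 0.02892 h⁻¹
t½ = ln2 / k = 0.693147 / 0.02892 = 23.97 h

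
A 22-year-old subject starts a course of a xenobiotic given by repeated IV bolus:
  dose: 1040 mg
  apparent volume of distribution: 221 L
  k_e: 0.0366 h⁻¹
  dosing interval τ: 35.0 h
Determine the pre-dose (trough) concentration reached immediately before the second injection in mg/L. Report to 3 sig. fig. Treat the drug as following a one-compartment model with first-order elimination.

1.31 mg/L

C₀ per dose = Dose / Vd = 1040 / 221 = 4.706 mg/L
Fraction remaining after one interval: r = e^(−kτ) = e^(−0.03660 × 35.0) = 0.2778
Before dose 2, 1 dose has been given (aged 1τ).
C_trough = C₀ × r = 4.706 × 0.2778 = 1.307 mg/L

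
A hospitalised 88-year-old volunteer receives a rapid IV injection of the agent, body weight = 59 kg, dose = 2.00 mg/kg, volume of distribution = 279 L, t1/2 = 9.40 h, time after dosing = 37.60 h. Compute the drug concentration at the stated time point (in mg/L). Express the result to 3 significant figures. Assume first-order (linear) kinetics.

Total dose = 2.00 × 59 = 118.0 mg
C₀ = Dose / Vd = 118.0 / 279 = 0.4229 mg/L
k = ln2 / t½ = 0.693147 / 9.40 = 0.07374 h⁻¹
t / t½ = 37.60 / 9.40 = 4 half-lives
C = C₀ × (1/2)^4 = 0.4229 × 0.06250 = 0.02643 mg/L

0.0264 mg/L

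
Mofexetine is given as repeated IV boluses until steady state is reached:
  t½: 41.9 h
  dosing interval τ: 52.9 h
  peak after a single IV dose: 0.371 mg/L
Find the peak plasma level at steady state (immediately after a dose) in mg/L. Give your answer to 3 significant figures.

0.636 mg/L

k = ln2 / t½ = 0.693147 / 41.9 = 0.01654 h⁻¹
e^(−kτ) = e^(−0.01654 × 52.9) = 0.4169
Accumulation ratio R = 1 / (1 − e^(−kτ)) = 1 / (1 − 0.4169) = 1.715
Steady-state peak = C₀ × R = 0.371 × 1.715 = 0.6363 mg/L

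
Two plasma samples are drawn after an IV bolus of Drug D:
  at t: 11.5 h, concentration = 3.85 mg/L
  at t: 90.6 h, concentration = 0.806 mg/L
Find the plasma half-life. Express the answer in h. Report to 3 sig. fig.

35.1 h

k = ln(C₁/C₂) / (t₂ − t₁) = ln(3.85/0.806) / (90.6 − 11.5)
  = 1.564 / 79.10 = 0.01977 h⁻¹
t½ = ln2 / k = 0.693147 / 0.01977 = 35.06 h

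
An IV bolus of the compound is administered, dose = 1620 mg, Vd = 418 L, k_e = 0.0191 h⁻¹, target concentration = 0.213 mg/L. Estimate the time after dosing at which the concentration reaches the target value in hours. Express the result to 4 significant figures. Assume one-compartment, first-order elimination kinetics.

C₀ = Dose / Vd = 1620 / 418 = 3.876 mg/L
t = ln(C₀ / C) / k = ln(3.876 / 0.213) / 0.01910
  = ln(18.20) / 0.01910 = 2.901 / 0.01910 = 151.9 h

151.9 h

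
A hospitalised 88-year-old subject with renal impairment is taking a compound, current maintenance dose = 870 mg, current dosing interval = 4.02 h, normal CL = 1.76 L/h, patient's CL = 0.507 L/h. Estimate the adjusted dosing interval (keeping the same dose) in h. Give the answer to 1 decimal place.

To keep the same average steady-state level, dosing rate must scale with clearance.
CL ratio = 0.507 / 1.76 = 0.2881
New interval (same dose) = 4.02 / 0.2881 = 13.95 h

14.0 h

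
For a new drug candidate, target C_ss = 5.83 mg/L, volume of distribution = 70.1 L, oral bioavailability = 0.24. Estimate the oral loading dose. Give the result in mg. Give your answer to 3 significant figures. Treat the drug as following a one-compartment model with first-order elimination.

1700 mg

LD = Css × Vd / F = 5.83 × 70.1 / 0.24 = 1703 mg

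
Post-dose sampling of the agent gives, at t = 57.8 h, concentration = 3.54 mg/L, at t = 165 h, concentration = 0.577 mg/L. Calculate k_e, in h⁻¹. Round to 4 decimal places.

k = ln(C₁/C₂) / (t₂ − t₁) = ln(3.54/0.577) / (165 − 57.8)
  = 1.814 / 107.2 = 0.01692 h⁻¹

0.0169 h⁻¹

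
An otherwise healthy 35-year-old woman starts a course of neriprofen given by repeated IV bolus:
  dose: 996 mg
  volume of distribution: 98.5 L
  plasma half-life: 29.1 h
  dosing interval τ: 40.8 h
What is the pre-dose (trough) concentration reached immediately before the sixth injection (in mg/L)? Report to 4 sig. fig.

6.107 mg/L

C₀ per dose = Dose / Vd = 996 / 98.5 = 10.11 mg/L
k = ln2 / t½ = 0.693147 / 29.1 = 0.02382 h⁻¹
Fraction remaining after one interval: r = e^(−kτ) = e^(−0.02382 × 40.8) = 0.3784
Before dose 6, 5 doses have been given (aged 1τ, 2τ, 3τ, 4τ, 5τ).
C_trough = C₀ × (r + r² + … + r^5) = C₀ × r(1−r^5)/(1−r)
        = 10.11 × 0.3784 × (1 − 0.007758) / (1 − 0.3784) = 6.107 mg/L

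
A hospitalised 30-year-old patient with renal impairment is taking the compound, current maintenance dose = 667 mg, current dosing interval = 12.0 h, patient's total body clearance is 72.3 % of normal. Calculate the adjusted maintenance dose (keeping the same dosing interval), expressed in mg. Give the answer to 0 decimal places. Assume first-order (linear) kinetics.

To keep the same average steady-state level, dosing rate must scale with clearance.
CL ratio = 72.3 / 100 = 0.7230
New dose (same interval) = 667 × 0.7230 = 482.2 mg

482 mg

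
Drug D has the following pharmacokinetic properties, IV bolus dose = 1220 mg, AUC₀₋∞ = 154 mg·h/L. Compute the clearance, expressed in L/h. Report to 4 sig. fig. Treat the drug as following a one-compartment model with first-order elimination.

CL = Dose / AUC = 1220 / 154 = 7.922 L/h

7.922 L/h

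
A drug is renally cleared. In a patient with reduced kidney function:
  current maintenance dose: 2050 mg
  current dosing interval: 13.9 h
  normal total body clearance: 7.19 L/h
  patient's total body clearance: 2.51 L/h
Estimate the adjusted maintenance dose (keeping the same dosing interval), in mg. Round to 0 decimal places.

To keep the same average steady-state level, dosing rate must scale with clearance.
CL ratio = 2.51 / 7.19 = 0.3491
New dose (same interval) = 2050 × 0.3491 = 715.7 mg

716 mg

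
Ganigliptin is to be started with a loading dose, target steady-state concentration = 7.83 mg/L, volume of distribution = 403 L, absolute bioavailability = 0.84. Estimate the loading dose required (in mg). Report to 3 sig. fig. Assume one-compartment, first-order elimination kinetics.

LD = Css × Vd / F = 7.83 × 403 / 0.84 = 3757 mg

3760 mg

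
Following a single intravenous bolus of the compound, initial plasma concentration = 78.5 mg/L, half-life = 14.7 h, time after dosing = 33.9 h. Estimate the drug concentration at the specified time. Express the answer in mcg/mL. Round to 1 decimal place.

15.9 mcg/mL

k = ln2 / t½ = 0.693147 / 14.7 = 0.04715 h⁻¹
C = C₀ · e^(−k·t) = 78.50 × e^(−0.04715 × 33.9)
  = 78.50 × 0.2022 = 15.87 mg/L
(15.87 mg/L = 15.87 mcg/mL)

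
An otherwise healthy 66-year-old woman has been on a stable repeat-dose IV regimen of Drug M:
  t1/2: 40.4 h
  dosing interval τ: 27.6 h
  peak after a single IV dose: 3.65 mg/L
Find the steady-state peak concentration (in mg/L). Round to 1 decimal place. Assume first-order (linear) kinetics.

k = ln2 / t½ = 0.693147 / 40.4 = 0.01716 h⁻¹
e^(−kτ) = e^(−0.01716 × 27.6) = 0.6227
Accumulation ratio R = 1 / (1 − e^(−kτ)) = 1 / (1 − 0.6227) = 2.650
Steady-state peak = C₀ × R = 3.65 × 2.650 = 9.673 mg/L

9.7 mg/L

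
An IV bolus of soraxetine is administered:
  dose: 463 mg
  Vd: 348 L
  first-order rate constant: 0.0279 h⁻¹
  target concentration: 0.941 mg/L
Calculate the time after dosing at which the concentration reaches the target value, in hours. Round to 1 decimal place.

12.4 h

C₀ = Dose / Vd = 463.0 / 348 = 1.330 mg/L
t = ln(C₀ / C) / k = ln(1.330 / 0.941) / 0.02790
  = ln(1.413) / 0.02790 = 0.3457 / 0.02790 = 12.39 h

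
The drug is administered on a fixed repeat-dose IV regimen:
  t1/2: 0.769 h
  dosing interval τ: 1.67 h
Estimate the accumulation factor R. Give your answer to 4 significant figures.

1.285

k = ln2 / t½ = 0.693147 / 0.769 = 0.9014 h⁻¹
e^(−kτ) = e^(−0.9014 × 1.67) = 0.2219
Accumulation ratio R = 1 / (1 − e^(−kτ)) = 1 / (1 − 0.2219) = 1.285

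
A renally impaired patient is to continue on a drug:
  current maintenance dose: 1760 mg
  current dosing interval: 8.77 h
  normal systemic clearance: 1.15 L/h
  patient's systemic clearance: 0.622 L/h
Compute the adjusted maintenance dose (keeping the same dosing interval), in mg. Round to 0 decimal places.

To keep the same average steady-state level, dosing rate must scale with clearance.
CL ratio = 0.622 / 1.15 = 0.5409
New dose (same interval) = 1760 × 0.5409 = 952.0 mg

952 mg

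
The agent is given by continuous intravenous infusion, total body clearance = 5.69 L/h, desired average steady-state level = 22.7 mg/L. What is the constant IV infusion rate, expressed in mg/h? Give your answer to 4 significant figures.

129.2 mg/h

At steady state, infusion rate R₀ = Css × CL = 22.7 × 5.690 = 129.2 mg/h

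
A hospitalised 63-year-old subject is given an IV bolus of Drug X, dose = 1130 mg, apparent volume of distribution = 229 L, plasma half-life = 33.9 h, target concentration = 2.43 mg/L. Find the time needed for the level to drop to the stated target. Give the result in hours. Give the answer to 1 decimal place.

34.6 h

C₀ = Dose / Vd = 1130 / 229 = 4.934 mg/L
k = ln2 / t½ = 0.693147 / 33.9 = 0.02045 h⁻¹
t = ln(C₀ / C) / k = ln(4.934 / 2.43) / 0.02045
  = ln(2.030) / 0.02045 = 0.7080 / 0.02045 = 34.62 h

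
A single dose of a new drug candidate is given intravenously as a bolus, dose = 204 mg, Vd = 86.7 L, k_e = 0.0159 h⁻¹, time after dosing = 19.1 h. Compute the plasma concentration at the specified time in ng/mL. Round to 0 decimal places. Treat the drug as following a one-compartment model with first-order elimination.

C₀ = Dose / Vd = 204.0 / 86.7 = 2.353 mg/L
C = C₀ · e^(−k·t) = 2.353 × e^(−0.01590 × 19.1)
  = 2.353 × 0.7381 = 1.737 mg/L
Convert: 1.737 mg/L × 1000 = 1737 ng/mL

1737 ng/mL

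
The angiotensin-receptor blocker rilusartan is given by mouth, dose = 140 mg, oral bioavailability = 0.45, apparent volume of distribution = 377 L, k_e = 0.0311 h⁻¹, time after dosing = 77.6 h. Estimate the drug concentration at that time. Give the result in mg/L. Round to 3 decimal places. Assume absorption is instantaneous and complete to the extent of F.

0.015 mg/L

Amount reaching circulation = F × Dose = 0.45 × 140.0 = 63.00 mg
C₀ = F·Dose / Vd = 63.00 / 377 = 0.1671 mg/L
C = C₀ · e^(−k·t) = 0.1671 × e^(−0.03110 × 77.6)
  = 0.1671 × 0.08951 = 0.01496 mg/L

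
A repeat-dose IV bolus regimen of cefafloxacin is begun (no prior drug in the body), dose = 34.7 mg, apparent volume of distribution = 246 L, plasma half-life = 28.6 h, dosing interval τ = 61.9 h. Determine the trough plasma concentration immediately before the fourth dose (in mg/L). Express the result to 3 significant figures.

C₀ per dose = Dose / Vd = 34.7 / 246 = 0.1411 mg/L
k = ln2 / t½ = 0.693147 / 28.6 = 0.02424 h⁻¹
Fraction remaining after one interval: r = e^(−kτ) = e^(−0.02424 × 61.9) = 0.2230
Before dose 4, 3 doses have been given (aged 1τ, 2τ, 3τ).
C_trough = C₀ × (r + r² + … + r^3) = C₀ × r(1−r^3)/(1−r)
        = 0.1411 × 0.2230 × (1 − 0.01109) / (1 − 0.2230) = 0.04005 mg/L

0.0401 mg/L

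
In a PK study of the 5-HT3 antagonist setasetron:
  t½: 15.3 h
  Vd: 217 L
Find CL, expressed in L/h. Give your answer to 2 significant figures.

k = ln2 / t½ = 0.693147 / 15.3 = 0.04530 h⁻¹
CL = k × Vd = 0.04530 × 217 = 9.830 L/h

9.8 L/h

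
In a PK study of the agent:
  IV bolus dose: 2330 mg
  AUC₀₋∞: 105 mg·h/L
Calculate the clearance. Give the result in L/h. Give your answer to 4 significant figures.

22.19 L/h

CL = Dose / AUC = 2330 / 105 = 22.19 L/h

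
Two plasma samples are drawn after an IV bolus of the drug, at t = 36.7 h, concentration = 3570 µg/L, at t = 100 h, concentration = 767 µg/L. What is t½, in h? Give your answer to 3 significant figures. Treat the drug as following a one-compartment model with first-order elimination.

k = ln(C₁/C₂) / (t₂ − t₁) = ln(3570/767) / (100 − 36.7)
  = 1.538 / 63.30 = 0.02430 h⁻¹
t½ = ln2 / k = 0.693147 / 0.02430 = 28.52 h

28.5 h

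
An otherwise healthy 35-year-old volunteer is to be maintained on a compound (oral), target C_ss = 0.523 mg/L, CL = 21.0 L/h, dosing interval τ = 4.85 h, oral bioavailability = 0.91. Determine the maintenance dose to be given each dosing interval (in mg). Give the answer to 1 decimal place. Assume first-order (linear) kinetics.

58.5 mg

At steady state, F × (Dose/τ) = Css × CL.
Dose = Css × CL × τ / F = 0.523 × 21.00 × 4.85 / 0.91 = 58.54 mg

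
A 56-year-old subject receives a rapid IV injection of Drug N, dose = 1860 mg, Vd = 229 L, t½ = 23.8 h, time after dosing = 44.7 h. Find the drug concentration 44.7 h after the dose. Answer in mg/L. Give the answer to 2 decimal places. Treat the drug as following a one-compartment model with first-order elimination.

C₀ = Dose / Vd = 1860 / 229 = 8.122 mg/L
k = ln2 / t½ = 0.693147 / 23.8 = 0.02912 h⁻¹
C = C₀ · e^(−k·t) = 8.122 × e^(−0.02912 × 44.7)
  = 8.122 × 0.2721 = 2.210 mg/L

2.21 mg/L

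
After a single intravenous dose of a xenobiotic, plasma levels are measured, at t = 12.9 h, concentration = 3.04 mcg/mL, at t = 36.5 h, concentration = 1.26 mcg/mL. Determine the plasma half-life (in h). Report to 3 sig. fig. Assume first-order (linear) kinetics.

18.6 h

k = ln(C₁/C₂) / (t₂ − t₁) = ln(3.04/1.26) / (36.5 − 12.9)
  = 0.8807 / 23.60 = 0.03732 h⁻¹
t½ = ln2 / k = 0.693147 / 0.03732 = 18.57 h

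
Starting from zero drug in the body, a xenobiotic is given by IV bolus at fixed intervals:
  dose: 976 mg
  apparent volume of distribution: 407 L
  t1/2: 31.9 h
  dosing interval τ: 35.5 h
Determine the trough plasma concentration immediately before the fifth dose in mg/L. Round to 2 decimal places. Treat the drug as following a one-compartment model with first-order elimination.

C₀ per dose = Dose / Vd = 976 / 407 = 2.398 mg/L
k = ln2 / t½ = 0.693147 / 31.9 = 0.02173 h⁻¹
Fraction remaining after one interval: r = e^(−kτ) = e^(−0.02173 × 35.5) = 0.4624
Before dose 5, 4 doses have been given (aged 1τ, 2τ, 3τ, 4τ).
C_trough = C₀ × (r + r² + … + r^4) = C₀ × r(1−r^4)/(1−r)
        = 2.398 × 0.4624 × (1 − 0.04572) / (1 − 0.4624) = 1.968 mg/L

1.97 mg/L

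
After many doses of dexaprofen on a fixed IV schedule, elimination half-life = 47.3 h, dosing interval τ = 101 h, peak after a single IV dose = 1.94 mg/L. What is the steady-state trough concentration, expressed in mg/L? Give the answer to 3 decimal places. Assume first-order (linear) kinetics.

k = ln2 / t½ = 0.693147 / 47.3 = 0.01465 h⁻¹
e^(−kτ) = e^(−0.01465 × 101) = 0.2277
Accumulation ratio R = 1 / (1 − e^(−kτ)) = 1 / (1 − 0.2277) = 1.295
Steady-state trough = C₀ × R × e^(−kτ) = 1.94 × 1.295 × 0.2277 = 0.5721 mg/L

0.572 mg/L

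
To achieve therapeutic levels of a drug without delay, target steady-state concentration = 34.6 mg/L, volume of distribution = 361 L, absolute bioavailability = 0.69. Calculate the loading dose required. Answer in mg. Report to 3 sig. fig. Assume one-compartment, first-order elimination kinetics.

18100 mg

LD = Css × Vd / F = 34.6 × 361 / 0.69 = 18100 mg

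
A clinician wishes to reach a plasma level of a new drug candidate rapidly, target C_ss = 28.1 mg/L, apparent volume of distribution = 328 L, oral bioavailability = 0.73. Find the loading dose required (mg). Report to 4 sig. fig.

12630 mg

LD = Css × Vd / F = 28.1 × 328 / 0.73 = 12630 mg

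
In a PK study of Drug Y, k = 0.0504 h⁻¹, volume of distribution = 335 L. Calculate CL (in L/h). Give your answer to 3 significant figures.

CL = k × Vd = 0.0504 × 335 = 16.88 L/h

16.9 L/h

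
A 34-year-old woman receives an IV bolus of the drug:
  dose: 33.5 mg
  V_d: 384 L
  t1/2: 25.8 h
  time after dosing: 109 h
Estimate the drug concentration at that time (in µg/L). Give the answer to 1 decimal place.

4.7 µg/L

C₀ = Dose / Vd = 33.50 / 384 = 0.08724 mg/L
k = ln2 / t½ = 0.693147 / 25.8 = 0.02687 h⁻¹
C = C₀ · e^(−k·t) = 0.08724 × e^(−0.02687 × 109)
  = 0.08724 × 0.05346 = 0.004664 mg/L
Convert: 0.004664 mg/L × 1000 = 4.664 µg/L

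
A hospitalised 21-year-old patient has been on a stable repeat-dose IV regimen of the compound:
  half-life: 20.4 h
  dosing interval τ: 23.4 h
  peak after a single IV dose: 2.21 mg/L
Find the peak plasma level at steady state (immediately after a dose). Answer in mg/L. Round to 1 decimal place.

k = ln2 / t½ = 0.693147 / 20.4 = 0.03398 h⁻¹
e^(−kτ) = e^(−0.03398 × 23.4) = 0.4515
Accumulation ratio R = 1 / (1 − e^(−kτ)) = 1 / (1 − 0.4515) = 1.823
Steady-state peak = C₀ × R = 2.21 × 1.823 = 4.029 mg/L

4.0 mg/L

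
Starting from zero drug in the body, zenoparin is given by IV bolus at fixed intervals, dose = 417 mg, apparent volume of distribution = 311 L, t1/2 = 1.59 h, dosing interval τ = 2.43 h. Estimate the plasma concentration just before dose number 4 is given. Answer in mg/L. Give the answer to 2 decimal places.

0.68 mg/L

C₀ per dose = Dose / Vd = 417 / 311 = 1.341 mg/L
k = ln2 / t½ = 0.693147 / 1.59 = 0.4359 h⁻¹
Fraction remaining after one interval: r = e^(−kτ) = e^(−0.4359 × 2.43) = 0.3467
Before dose 4, 3 doses have been given (aged 1τ, 2τ, 3τ).
C_trough = C₀ × (r + r² + … + r^3) = C₀ × r(1−r^3)/(1−r)
        = 1.341 × 0.3467 × (1 − 0.04167) / (1 − 0.3467) = 0.6820 mg/L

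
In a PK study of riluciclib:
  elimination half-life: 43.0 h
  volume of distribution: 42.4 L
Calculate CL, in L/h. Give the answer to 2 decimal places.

0.68 L/h

k = ln2 / t½ = 0.693147 / 43.0 = 0.01612 h⁻¹
CL = k × Vd = 0.01612 × 42.4 = 0.6835 L/h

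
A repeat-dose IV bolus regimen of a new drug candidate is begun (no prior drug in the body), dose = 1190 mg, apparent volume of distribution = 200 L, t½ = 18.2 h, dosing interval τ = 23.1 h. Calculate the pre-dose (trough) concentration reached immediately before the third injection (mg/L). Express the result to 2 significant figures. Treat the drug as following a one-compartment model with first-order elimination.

3.5 mg/L

C₀ per dose = Dose / Vd = 1190 / 200 = 5.950 mg/L
k = ln2 / t½ = 0.693147 / 18.2 = 0.03809 h⁻¹
Fraction remaining after one interval: r = e^(−kτ) = e^(−0.03809 × 23.1) = 0.4148
Before dose 3, 2 doses have been given (aged 1τ, 2τ).
C_trough = C₀ × (r + r²) = 5.950 × (0.4148 + 0.1721) = 3.492 mg/L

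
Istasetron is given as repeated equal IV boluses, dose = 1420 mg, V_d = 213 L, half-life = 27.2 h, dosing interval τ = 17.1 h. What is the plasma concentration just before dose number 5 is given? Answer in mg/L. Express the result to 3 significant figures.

10.1 mg/L

C₀ per dose = Dose / Vd = 1420 / 213 = 6.667 mg/L
k = ln2 / t½ = 0.693147 / 27.2 = 0.02548 h⁻¹
Fraction remaining after one interval: r = e^(−kτ) = e^(−0.02548 × 17.1) = 0.6468
Before dose 5, 4 doses have been given (aged 1τ, 2τ, 3τ, 4τ).
C_trough = C₀ × (r + r² + … + r^4) = C₀ × r(1−r^4)/(1−r)
        = 6.667 × 0.6468 × (1 − 0.1750) / (1 − 0.6468) = 10.07 mg/L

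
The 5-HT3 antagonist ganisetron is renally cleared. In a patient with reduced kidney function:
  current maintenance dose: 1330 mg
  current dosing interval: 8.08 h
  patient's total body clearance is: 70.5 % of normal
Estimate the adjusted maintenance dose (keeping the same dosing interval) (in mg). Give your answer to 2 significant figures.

940 mg

To keep the same average steady-state level, dosing rate must scale with clearance.
CL ratio = 70.5 / 100 = 0.7050
New dose (same interval) = 1330 × 0.7050 = 937.7 mg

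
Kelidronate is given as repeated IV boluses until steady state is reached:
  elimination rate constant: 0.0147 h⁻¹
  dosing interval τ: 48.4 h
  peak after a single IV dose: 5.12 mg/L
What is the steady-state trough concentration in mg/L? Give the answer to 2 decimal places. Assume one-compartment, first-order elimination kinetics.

e^(−kτ) = e^(−0.01470 × 48.4) = 0.4909
Accumulation ratio R = 1 / (1 − e^(−kτ)) = 1 / (1 − 0.4909) = 1.964
Steady-state trough = C₀ × R × e^(−kτ) = 5.12 × 1.964 × 0.4909 = 4.936 mg/L

4.94 mg/L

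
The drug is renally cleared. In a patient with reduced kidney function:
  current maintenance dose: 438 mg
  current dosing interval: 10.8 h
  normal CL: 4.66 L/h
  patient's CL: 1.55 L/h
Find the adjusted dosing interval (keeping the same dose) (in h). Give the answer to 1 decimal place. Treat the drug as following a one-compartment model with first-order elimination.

32.5 h

To keep the same average steady-state level, dosing rate must scale with clearance.
CL ratio = 1.55 / 4.66 = 0.3326
New interval (same dose) = 10.8 / 0.3326 = 32.47 h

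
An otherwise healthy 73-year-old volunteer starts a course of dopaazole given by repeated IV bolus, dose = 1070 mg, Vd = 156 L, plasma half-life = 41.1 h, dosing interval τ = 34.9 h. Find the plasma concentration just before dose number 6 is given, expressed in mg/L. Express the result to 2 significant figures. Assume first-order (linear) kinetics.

8.1 mg/L

C₀ per dose = Dose / Vd = 1070 / 156 = 6.859 mg/L
k = ln2 / t½ = 0.693147 / 41.1 = 0.01686 h⁻¹
Fraction remaining after one interval: r = e^(−kτ) = e^(−0.01686 × 34.9) = 0.5552
Before dose 6, 5 doses have been given (aged 1τ, 2τ, 3τ, 4τ, 5τ).
C_trough = C₀ × (r + r² + … + r^5) = C₀ × r(1−r^5)/(1−r)
        = 6.859 × 0.5552 × (1 − 0.05275) / (1 − 0.5552) = 8.110 mg/L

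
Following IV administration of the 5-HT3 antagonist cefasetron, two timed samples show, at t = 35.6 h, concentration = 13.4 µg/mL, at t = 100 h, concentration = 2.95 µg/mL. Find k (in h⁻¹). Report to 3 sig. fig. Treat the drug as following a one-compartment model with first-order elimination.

k = ln(C₁/C₂) / (t₂ − t₁) = ln(13.4/2.95) / (100 − 35.6)
  = 1.513 / 64.40 = 0.02349 h⁻¹

0.0235 h⁻¹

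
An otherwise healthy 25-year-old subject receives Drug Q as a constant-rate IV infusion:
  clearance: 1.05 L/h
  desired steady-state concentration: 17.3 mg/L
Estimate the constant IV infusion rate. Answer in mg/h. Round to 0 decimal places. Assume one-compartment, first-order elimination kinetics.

18 mg/h

At steady state, infusion rate R₀ = Css × CL = 17.3 × 1.050 = 18.17 mg/h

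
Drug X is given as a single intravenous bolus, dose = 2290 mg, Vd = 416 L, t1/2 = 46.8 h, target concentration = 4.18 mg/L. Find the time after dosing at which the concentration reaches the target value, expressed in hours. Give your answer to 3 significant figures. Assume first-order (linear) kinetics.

C₀ = Dose / Vd = 2290 / 416 = 5.505 mg/L
k = ln2 / t½ = 0.693147 / 46.8 = 0.01481 h⁻¹
t = ln(C₀ / C) / k = ln(5.505 / 4.18) / 0.01481
  = ln(1.317) / 0.01481 = 0.2754 / 0.01481 = 18.60 h

18.6 h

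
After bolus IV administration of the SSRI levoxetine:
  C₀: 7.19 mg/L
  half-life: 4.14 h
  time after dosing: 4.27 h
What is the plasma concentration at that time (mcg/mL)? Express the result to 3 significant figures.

3.52 mcg/mL

k = ln2 / t½ = 0.693147 / 4.14 = 0.1674 h⁻¹
C = C₀ · e^(−k·t) = 7.190 × e^(−0.1674 × 4.27)
  = 7.190 × 0.4893 = 3.518 mg/L
(3.518 mg/L = 3.518 mcg/mL)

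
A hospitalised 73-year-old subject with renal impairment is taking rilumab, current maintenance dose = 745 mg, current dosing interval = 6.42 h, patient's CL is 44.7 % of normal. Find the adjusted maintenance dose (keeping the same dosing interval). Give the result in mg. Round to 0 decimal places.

333 mg

To keep the same average steady-state level, dosing rate must scale with clearance.
CL ratio = 44.7 / 100 = 0.4470
New dose (same interval) = 745 × 0.4470 = 333.0 mg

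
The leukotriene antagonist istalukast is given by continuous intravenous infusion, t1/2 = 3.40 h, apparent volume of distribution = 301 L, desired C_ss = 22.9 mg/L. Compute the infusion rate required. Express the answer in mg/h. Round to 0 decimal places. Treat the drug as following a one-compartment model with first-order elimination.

k = ln2 / t½ = 0.693147 / 3.40 = 0.2039 h⁻¹
CL = k × Vd = 0.2039 × 301 = 61.37 L/h
At steady state, infusion rate R₀ = Css × CL = 22.9 × 61.37 = 1405 mg/h

1405 mg/h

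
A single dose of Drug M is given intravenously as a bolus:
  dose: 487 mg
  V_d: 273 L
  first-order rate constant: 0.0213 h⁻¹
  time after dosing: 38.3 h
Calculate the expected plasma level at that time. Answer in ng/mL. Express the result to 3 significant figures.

789 ng/mL

C₀ = Dose / Vd = 487.0 / 273 = 1.784 mg/L
C = C₀ · e^(−k·t) = 1.784 × e^(−0.02130 × 38.3)
  = 1.784 × 0.4423 = 0.7891 mg/L
Convert: 0.7891 mg/L × 1000 = 789.1 ng/mL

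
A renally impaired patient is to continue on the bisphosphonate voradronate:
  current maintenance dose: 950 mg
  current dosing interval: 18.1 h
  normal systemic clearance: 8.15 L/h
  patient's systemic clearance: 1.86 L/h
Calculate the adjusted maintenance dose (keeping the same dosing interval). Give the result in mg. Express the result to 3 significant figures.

217 mg

To keep the same average steady-state level, dosing rate must scale with clearance.
CL ratio = 1.86 / 8.15 = 0.2282
New dose (same interval) = 950 × 0.2282 = 216.8 mg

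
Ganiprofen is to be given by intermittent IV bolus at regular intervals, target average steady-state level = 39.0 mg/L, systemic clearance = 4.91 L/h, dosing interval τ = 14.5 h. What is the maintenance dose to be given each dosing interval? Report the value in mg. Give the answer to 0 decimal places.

At steady state, Dose/τ = Css × CL.
Dose = Css × CL × τ = 39.0 × 4.910 × 14.5 = 2777 mg

2777 mg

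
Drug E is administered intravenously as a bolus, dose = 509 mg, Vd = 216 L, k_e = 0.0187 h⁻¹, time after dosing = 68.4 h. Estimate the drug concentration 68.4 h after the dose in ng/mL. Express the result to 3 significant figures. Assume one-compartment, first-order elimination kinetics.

C₀ = Dose / Vd = 509.0 / 216 = 2.356 mg/L
C = C₀ · e^(−k·t) = 2.356 × e^(−0.01870 × 68.4)
  = 2.356 × 0.2783 = 0.6557 mg/L
Convert: 0.6557 mg/L × 1000 = 655.7 ng/mL

656 ng/mL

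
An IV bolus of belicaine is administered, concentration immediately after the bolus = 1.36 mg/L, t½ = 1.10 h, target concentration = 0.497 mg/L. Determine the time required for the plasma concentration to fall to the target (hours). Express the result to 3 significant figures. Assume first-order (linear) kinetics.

1.60 h

k = ln2 / t½ = 0.693147 / 1.10 = 0.6301 h⁻¹
t = ln(C₀ / C) / k = ln(1.360 / 0.497) / 0.6301
  = ln(2.736) / 0.6301 = 1.006 / 0.6301 = 1.597 h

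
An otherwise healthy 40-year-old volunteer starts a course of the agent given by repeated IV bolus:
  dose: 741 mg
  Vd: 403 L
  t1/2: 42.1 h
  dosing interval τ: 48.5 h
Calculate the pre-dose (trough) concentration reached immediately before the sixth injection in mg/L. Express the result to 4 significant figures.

C₀ per dose = Dose / Vd = 741 / 403 = 1.839 mg/L
k = ln2 / t½ = 0.693147 / 42.1 = 0.01646 h⁻¹
Fraction remaining after one interval: r = e^(−kτ) = e^(−0.01646 × 48.5) = 0.4501
Before dose 6, 5 doses have been given (aged 1τ, 2τ, 3τ, 4τ, 5τ).
C_trough = C₀ × (r + r² + … + r^5) = C₀ × r(1−r^5)/(1−r)
        = 1.839 × 0.4501 × (1 − 0.01847) / (1 − 0.4501) = 1.477 mg/L

1.477 mg/L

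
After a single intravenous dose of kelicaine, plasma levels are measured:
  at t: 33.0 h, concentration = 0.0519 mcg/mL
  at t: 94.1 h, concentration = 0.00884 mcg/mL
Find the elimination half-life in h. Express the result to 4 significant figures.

k = ln(C₁/C₂) / (t₂ − t₁) = ln(0.0519/0.00884) / (94.1 − 33.0)
  = 1.770 / 61.10 = 0.02897 h⁻¹
t½ = ln2 / k = 0.693147 / 0.02897 = 23.93 h

23.93 h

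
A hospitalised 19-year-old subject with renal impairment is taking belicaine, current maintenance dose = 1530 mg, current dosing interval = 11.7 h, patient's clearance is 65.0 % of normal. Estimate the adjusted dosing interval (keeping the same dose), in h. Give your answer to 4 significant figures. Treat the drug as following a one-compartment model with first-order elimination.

18.00 h

To keep the same average steady-state level, dosing rate must scale with clearance.
CL ratio = 65.0 / 100 = 0.6500
New interval (same dose) = 11.7 / 0.6500 = 18.00 h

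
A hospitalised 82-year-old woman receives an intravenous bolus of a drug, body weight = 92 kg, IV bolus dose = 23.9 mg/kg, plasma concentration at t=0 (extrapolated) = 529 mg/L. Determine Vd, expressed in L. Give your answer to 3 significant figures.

Dose = 23.9 × 92 = 2199 mg
Vd = Dose / C₀ = 2199 / 529 = 4.157 L

4.16 L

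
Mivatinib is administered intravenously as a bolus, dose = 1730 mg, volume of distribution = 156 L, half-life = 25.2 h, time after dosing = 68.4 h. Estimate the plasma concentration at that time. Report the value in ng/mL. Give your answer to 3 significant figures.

C₀ = Dose / Vd = 1730 / 156 = 11.09 mg/L
k = ln2 / t½ = 0.693147 / 25.2 = 0.02751 h⁻¹
C = C₀ · e^(−k·t) = 11.09 × e^(−0.02751 × 68.4)
  = 11.09 × 0.1523 = 1.689 mg/L
Convert: 1.689 mg/L × 1000 = 1689 ng/mL

1690 ng/mL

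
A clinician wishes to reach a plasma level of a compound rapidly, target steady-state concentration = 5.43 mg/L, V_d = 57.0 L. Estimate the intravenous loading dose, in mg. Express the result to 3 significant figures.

LD = Css × Vd = 5.43 × 57.0 = 309.5 mg

310 mg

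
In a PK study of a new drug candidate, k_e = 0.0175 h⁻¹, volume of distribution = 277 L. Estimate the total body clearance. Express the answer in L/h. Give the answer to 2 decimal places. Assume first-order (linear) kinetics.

4.85 L/h

CL = k × Vd = 0.0175 × 277 = 4.848 L/h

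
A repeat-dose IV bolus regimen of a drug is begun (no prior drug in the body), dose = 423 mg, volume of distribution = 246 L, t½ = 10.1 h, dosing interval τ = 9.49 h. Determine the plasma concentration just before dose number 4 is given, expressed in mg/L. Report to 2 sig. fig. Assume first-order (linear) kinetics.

C₀ per dose = Dose / Vd = 423 / 246 = 1.720 mg/L
k = ln2 / t½ = 0.693147 / 10.1 = 0.06863 h⁻¹
Fraction remaining after one interval: r = e^(−kτ) = e^(−0.06863 × 9.49) = 0.5214
Before dose 4, 3 doses have been given (aged 1τ, 2τ, 3τ).
C_trough = C₀ × (r + r² + … + r^3) = C₀ × r(1−r^3)/(1−r)
        = 1.720 × 0.5214 × (1 − 0.1417) / (1 − 0.5214) = 1.608 mg/L

1.6 mg/L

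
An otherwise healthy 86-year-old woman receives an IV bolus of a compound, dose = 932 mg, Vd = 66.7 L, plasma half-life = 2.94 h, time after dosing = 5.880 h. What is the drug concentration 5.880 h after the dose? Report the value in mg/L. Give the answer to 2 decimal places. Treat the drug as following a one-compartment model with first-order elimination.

C₀ = Dose / Vd = 932.0 / 66.7 = 13.97 mg/L
k = ln2 / t½ = 0.693147 / 2.94 = 0.2358 h⁻¹
t / t½ = 5.880 / 2.94 = 2 half-lives
C = C₀ × (1/2)^2 = 13.97 × 0.2500 = 3.493 mg/L

3.49 mg/L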